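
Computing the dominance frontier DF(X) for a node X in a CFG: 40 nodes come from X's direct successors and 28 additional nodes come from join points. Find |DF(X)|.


DF(X) = direct successor contributions + join point contributions
= 40 + 28 = 68

68


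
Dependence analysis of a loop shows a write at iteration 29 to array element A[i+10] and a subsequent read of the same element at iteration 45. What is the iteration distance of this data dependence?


Distance = read iteration - write iteration
= 45 - 29 = 16

16


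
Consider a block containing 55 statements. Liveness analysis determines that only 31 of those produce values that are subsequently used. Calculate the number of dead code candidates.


Dead code = total statements - live definitions
= 55 - 31 = 24

24


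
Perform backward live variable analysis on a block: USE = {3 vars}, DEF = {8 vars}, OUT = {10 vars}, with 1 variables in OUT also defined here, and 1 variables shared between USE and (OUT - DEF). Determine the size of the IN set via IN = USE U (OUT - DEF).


OUT - DEF: 10 - 1 = 9
|IN| = |USE| + |OUT - DEF| - |USE ∩ (OUT - DEF)| = 3 + 9 - 1 = 11

11


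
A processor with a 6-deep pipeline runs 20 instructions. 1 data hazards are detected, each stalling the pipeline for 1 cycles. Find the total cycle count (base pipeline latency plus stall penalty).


Base cycles = 6 + 20 - 1 = 25
Total stalls = 1 * 1 = 1
Total = 25 + 1 = 26

26


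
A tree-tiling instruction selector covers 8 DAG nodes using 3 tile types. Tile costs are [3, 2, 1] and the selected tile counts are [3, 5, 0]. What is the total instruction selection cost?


Total cost = sum(count_i * cost_i)
= 3*3 + 5*2 + 0*1
= 19

19


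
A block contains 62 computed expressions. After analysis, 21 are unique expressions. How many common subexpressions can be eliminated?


CSE count = total expressions - unique expressions
= 62 - 21 = 41

41


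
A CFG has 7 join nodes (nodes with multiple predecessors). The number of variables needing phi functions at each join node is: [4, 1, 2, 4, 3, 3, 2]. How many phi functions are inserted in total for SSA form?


Total phi functions = sum of phi functions at each join node
= 4 + 1 + 2 + 4 + 3 + 3 + 2 = 19

19


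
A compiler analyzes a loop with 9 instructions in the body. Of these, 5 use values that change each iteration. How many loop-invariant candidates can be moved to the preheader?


Invariant candidates = total - loop-dependent
= 9 - 5 = 4

4


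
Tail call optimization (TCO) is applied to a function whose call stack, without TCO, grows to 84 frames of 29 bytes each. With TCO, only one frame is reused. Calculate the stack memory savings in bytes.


Without TCO: 84 * 29 = 2436 bytes
With TCO: reuse 1 frame = 29 bytes
Savings = 2436 - 29 = 2407

2407


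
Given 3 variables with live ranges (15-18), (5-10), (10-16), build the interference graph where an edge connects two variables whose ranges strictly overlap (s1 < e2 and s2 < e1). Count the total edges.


Check all pairs for overlapping intervals.
Two intervals (s1,e1) and (s2,e2) overlap if s1 < e2 and s2 < e1.
v0 (15-18) vs v1..v2: overlaps v2 -> 1
v1 (5-10) vs v2: overlaps none -> 0
Total overlapping pairs = 1 + 0 = 1

1


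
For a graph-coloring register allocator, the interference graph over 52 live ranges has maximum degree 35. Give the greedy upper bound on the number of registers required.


Greedy coloring never needs more than (max_degree + 1) colors: when coloring a vertex, at most max_degree neighbors are already colored.
Upper bound = 35 + 1 = 36

36


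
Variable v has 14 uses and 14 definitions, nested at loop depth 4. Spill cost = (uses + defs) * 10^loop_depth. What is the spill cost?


uses + defs = 14 + 14 = 28
10^4 = 10000
Spill cost = 28 * 10000 = 280000

280000


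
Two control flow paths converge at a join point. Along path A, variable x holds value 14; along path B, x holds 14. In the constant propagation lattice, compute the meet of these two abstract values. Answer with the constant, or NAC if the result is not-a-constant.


Meet operation: if both paths give the same constant, result is that constant; if they differ, result is NAC (not-a-constant).
Path A: 14, Path B: 14 -> equal
Result: constant -> 14

14


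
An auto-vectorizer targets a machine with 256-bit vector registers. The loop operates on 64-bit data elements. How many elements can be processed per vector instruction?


Width = SIMD bits / data type bits
= 256 / 64 = 4

4


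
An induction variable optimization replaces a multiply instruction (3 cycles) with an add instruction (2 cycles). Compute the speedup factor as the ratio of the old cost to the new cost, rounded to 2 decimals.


Ratio = mult_cost / add_cost = 3 / 2 = 1.5

1.5


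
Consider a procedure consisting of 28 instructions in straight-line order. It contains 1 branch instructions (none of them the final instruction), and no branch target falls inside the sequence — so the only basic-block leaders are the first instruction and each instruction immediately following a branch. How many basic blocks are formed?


With no in-sequence branch targets, the leaders are the first instruction plus the instruction after each branch.
Number of basic blocks = branches + 1
= 1 + 1 = 2

2


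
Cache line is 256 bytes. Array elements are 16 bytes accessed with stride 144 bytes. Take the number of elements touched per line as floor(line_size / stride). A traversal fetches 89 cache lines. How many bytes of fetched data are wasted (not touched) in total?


Elements per line = floor(256 / 144) = 1
Bytes used per line = 1 * 16 = 16
Wasted per line = 256 - 16 = 240
Total wasted = 240 * 89 = 21360

21360


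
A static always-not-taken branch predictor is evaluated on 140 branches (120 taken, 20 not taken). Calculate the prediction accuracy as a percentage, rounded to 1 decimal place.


Predictor: always-not-taken
Correct predictions = 20
Accuracy = 20 / 140 * 100 = 14.3%

14.3


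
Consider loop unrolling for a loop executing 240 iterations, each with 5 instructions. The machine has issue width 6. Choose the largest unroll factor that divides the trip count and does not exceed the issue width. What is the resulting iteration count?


Largest divisor of 240 <= 6 is 6
New iterations = 240 / 6 = 40

40


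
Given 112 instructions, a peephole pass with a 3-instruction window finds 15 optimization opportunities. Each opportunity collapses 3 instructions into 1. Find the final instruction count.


Each match removes 2 instructions.
Total removed = 15 * 2 = 30
Remaining = 112 - 30 = 82

82


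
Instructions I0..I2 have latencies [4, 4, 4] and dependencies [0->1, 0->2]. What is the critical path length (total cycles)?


Compute longest path through dependency graph: dist(Ik) = max over predecessors of dist + latency(Ik).
dist(I0) = latency 4 = 4
dist(I1) = dist(I0) + 4 = 4 + 4 = 8
dist(I2) = dist(I0) + 4 = 4 + 4 = 8
Critical path = max dist = 8

8


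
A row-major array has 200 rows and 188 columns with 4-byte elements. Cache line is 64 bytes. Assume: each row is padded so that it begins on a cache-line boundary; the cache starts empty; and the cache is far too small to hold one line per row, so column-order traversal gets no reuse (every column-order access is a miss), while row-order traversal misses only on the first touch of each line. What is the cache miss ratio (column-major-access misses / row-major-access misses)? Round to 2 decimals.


Each row occupies 188 * 4 = 752 bytes and starts on a line boundary, so it spans ceil(752 / 64) = 12 cache lines.
Row-major traversal misses (one per line touched): 200 * ceil(188 * 4 / 64) = 2400
Column-major traversal misses (no reuse, every access misses): 200 * 188 = 37600
Ratio = 37600 / 2400 = 15.67

15.67


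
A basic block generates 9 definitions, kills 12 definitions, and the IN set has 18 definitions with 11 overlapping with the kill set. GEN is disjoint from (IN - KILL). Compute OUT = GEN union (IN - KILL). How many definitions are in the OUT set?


IN - KILL: 18 - 11 = 7 surviving definitions
OUT = GEN + surviving = 9 + 7 = 16

16


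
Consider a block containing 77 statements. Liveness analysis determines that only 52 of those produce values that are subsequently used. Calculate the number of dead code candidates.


Dead code = total statements - live definitions
= 77 - 52 = 25

25


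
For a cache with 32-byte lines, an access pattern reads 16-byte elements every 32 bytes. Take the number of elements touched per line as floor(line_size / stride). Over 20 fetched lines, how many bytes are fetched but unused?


Elements per line = floor(32 / 32) = 1
Bytes used per line = 1 * 16 = 16
Wasted per line = 32 - 16 = 16
Total wasted = 16 * 20 = 320

320


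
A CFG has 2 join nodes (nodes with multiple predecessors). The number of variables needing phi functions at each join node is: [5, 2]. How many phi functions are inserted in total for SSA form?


Total phi functions = sum of phi functions at each join node
= 5 + 2 = 7

7


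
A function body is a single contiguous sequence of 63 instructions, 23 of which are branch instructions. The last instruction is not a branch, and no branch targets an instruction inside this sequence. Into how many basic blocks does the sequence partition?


With no in-sequence branch targets, the leaders are the first instruction plus the instruction after each branch.
Number of basic blocks = branches + 1
= 23 + 1 = 24

24


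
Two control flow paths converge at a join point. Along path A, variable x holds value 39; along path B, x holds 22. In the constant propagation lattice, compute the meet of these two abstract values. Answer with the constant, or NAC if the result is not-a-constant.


Meet operation: if both paths give the same constant, result is that constant; if they differ, result is NAC (not-a-constant).
Path A: 39, Path B: 22 -> differ
Result: not-a-constant -> NAC

NAC


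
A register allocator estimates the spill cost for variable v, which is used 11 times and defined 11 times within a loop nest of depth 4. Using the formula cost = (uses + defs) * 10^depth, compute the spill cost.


uses + defs = 11 + 11 = 22
10^4 = 10000
Spill cost = 22 * 10000 = 220000

220000


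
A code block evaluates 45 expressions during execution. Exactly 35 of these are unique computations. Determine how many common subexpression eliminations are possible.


CSE count = total expressions - unique expressions
= 45 - 35 = 10

10


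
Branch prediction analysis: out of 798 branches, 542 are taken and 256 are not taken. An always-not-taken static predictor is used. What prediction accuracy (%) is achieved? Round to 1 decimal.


Predictor: always-not-taken
Correct predictions = 256
Accuracy = 256 / 798 * 100 = 32.1%

32.1


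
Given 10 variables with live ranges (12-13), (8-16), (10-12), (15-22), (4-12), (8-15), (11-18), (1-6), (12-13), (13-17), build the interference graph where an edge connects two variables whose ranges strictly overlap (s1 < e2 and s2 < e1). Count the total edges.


Check all pairs for overlapping intervals.
Two intervals (s1,e1) and (s2,e2) overlap if s1 < e2 and s2 < e1.
v0 (12-13) vs v1..v9: overlaps v1, v5, v6, v8 -> 4
v1 (8-16) vs v2..v9: overlaps v2, v3, v4, v5, v6, v8, v9 -> 7
v2 (10-12) vs v3..v9: overlaps v4, v5, v6 -> 3
v3 (15-22) vs v4..v9: overlaps v6, v9 -> 2
v4 (4-12) vs v5..v9: overlaps v5, v6, v7 -> 3
v5 (8-15) vs v6..v9: overlaps v6, v8, v9 -> 3
v6 (11-18) vs v7..v9: overlaps v8, v9 -> 2
v7 (1-6) vs v8..v9: overlaps none -> 0
v8 (12-13) vs v9: overlaps none -> 0
Total overlapping pairs = 4 + 7 + 3 + 2 + 3 + 3 + 2 + 0 + 0 = 24

24


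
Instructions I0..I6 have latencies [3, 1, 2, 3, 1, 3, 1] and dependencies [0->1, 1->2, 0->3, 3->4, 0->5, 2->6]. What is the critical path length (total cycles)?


Compute longest path through dependency graph: dist(Ik) = max over predecessors of dist + latency(Ik).
dist(I0) = latency 3 = 3
dist(I1) = dist(I0) + 1 = 3 + 1 = 4
dist(I2) = dist(I1) + 2 = 4 + 2 = 6
dist(I3) = dist(I0) + 3 = 3 + 3 = 6
dist(I4) = dist(I3) + 1 = 6 + 1 = 7
dist(I5) = dist(I0) + 3 = 3 + 3 = 6
dist(I6) = dist(I2) + 1 = 6 + 1 = 7
Critical path = max dist = 7

7


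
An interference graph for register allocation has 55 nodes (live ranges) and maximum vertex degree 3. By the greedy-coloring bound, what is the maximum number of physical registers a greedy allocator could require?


Greedy coloring never needs more than (max_degree + 1) colors: when coloring a vertex, at most max_degree neighbors are already colored.
Upper bound = 3 + 1 = 4

4


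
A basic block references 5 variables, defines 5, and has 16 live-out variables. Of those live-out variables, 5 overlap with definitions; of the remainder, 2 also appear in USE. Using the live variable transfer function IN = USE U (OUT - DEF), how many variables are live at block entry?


OUT - DEF: 16 - 5 = 11
|IN| = |USE| + |OUT - DEF| - |USE ∩ (OUT - DEF)| = 5 + 11 - 2 = 14

14


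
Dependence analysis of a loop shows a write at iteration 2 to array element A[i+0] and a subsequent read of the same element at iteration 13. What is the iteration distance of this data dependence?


Distance = read iteration - write iteration
= 13 - 2 = 11

11


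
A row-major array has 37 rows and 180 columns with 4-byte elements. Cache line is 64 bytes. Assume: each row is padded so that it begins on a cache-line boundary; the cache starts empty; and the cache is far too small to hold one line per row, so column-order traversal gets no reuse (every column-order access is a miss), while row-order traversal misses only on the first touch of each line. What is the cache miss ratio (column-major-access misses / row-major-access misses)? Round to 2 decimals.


Each row occupies 180 * 4 = 720 bytes and starts on a line boundary, so it spans ceil(720 / 64) = 12 cache lines.
Row-major traversal misses (one per line touched): 37 * ceil(180 * 4 / 64) = 444
Column-major traversal misses (no reuse, every access misses): 37 * 180 = 6660
Ratio = 6660 / 444 = 15.0

15.0


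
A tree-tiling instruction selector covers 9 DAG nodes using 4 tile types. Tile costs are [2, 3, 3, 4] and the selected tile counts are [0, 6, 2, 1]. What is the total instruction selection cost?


Total cost = sum(count_i * cost_i)
= 0*2 + 6*3 + 2*3 + 1*4
= 28

28


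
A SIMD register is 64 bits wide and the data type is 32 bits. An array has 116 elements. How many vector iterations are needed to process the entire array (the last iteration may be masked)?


Width = 64 / 32 = 2 elements per vector op
Iterations = ceil(116 / 2) = 58

58


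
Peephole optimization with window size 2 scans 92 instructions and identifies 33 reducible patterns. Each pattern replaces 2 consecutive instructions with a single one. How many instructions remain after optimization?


Each match removes 1 instructions.
Total removed = 33 * 1 = 33
Remaining = 92 - 33 = 59

59


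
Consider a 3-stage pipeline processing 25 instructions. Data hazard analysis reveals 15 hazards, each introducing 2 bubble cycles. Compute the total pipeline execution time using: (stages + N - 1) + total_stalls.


Base cycles = 3 + 25 - 1 = 27
Total stalls = 15 * 2 = 30
Total = 27 + 30 = 57

57


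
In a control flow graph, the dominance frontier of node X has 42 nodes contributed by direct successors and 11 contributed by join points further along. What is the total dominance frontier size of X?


DF(X) = direct successor contributions + join point contributions
= 42 + 11 = 53

53


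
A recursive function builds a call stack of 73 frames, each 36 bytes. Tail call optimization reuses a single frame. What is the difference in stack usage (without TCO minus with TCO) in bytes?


Without TCO: 73 * 36 = 2628 bytes
With TCO: reuse 1 frame = 36 bytes
Savings = 2628 - 36 = 2592

2592


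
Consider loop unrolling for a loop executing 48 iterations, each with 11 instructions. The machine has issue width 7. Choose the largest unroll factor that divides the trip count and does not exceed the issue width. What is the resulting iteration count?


Largest divisor of 48 <= 7 is 6
New iterations = 48 / 6 = 8

8


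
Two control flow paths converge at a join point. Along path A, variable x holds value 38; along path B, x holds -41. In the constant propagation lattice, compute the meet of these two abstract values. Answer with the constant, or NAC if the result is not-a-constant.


Meet operation: if both paths give the same constant, result is that constant; if they differ, result is NAC (not-a-constant).
Path A: 38, Path B: -41 -> differ
Result: not-a-constant -> NAC

NAC


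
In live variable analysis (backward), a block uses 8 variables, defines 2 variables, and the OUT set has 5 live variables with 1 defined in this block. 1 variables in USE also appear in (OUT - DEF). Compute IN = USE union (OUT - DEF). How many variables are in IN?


OUT - DEF: 5 - 1 = 4
|IN| = |USE| + |OUT - DEF| - |USE ∩ (OUT - DEF)| = 8 + 4 - 1 = 11

11


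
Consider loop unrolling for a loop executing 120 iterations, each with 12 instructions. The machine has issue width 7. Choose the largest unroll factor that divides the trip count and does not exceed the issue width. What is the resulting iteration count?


Largest divisor of 120 <= 7 is 6
New iterations = 120 / 6 = 20

20


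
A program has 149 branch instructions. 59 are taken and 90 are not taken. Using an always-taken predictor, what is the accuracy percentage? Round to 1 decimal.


Predictor: always-taken
Correct predictions = 59
Accuracy = 59 / 149 * 100 = 39.6%

39.6


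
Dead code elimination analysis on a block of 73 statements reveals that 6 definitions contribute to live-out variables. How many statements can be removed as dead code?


Dead code = total statements - live definitions
= 73 - 6 = 67

67


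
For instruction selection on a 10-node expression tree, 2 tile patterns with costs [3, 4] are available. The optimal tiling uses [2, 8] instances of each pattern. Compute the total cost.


Total cost = sum(count_i * cost_i)
= 2*3 + 8*4
= 38

38


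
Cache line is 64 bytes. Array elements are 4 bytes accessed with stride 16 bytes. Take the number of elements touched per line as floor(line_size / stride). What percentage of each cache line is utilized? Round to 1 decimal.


Elements per cache line = floor(64 / 16) = 4
Bytes used = 4 * 4 = 16
Utilization = 16 / 64 * 100 = 25.0%

25.0


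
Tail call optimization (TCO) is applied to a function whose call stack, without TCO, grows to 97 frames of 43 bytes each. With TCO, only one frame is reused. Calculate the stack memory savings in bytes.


Without TCO: 97 * 43 = 4171 bytes
With TCO: reuse 1 frame = 43 bytes
Savings = 4171 - 43 = 4128

4128


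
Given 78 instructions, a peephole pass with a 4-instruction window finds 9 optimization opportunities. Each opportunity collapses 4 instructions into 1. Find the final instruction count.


Each match removes 3 instructions.
Total removed = 9 * 3 = 27
Remaining = 78 - 27 = 51

51


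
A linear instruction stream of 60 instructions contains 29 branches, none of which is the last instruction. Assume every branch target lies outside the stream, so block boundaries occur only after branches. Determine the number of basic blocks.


With no in-sequence branch targets, the leaders are the first instruction plus the instruction after each branch.
Number of basic blocks = branches + 1
= 29 + 1 = 30

30


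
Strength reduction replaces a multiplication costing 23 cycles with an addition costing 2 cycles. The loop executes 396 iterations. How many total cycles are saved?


Per-iteration saving = 23 - 2 = 21
Total saved = 396 * 21 = 8316

8316


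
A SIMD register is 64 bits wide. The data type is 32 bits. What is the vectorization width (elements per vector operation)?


Width = SIMD bits / data type bits
= 64 / 32 = 2

2


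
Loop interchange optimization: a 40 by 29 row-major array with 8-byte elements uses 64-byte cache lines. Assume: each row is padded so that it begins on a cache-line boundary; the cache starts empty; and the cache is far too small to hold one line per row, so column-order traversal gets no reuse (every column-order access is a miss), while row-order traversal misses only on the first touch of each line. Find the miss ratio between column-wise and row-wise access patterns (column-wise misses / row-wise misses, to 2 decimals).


Each row occupies 29 * 8 = 232 bytes and starts on a line boundary, so it spans ceil(232 / 64) = 4 cache lines.
Row-major traversal misses (one per line touched): 40 * ceil(29 * 8 / 64) = 160
Column-major traversal misses (no reuse, every access misses): 40 * 29 = 1160
Ratio = 1160 / 160 = 7.25

7.25


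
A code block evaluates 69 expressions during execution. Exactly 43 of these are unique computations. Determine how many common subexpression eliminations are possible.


CSE count = total expressions - unique expressions
= 69 - 43 = 26

26


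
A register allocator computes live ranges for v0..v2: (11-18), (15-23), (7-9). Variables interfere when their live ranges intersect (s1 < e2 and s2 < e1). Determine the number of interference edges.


Check all pairs for overlapping intervals.
Two intervals (s1,e1) and (s2,e2) overlap if s1 < e2 and s2 < e1.
v0 (11-18) vs v1..v2: overlaps v1 -> 1
v1 (15-23) vs v2: overlaps none -> 0
Total overlapping pairs = 1 + 0 = 1

1


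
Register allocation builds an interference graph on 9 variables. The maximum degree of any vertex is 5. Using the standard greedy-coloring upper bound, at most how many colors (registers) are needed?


Greedy coloring never needs more than (max_degree + 1) colors: when coloring a vertex, at most max_degree neighbors are already colored.
Upper bound = 5 + 1 = 6

6


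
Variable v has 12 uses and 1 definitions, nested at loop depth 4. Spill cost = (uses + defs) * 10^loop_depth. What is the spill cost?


uses + defs = 12 + 1 = 13
10^4 = 10000
Spill cost = 13 * 10000 = 130000

130000


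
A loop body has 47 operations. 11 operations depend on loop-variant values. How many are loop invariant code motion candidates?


Invariant candidates = total - loop-dependent
= 47 - 11 = 36

36


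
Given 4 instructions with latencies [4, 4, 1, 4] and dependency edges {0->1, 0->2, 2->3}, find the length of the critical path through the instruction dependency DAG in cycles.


Compute longest path through dependency graph: dist(Ik) = max over predecessors of dist + latency(Ik).
dist(I0) = latency 4 = 4
dist(I1) = dist(I0) + 4 = 4 + 4 = 8
dist(I2) = dist(I0) + 1 = 4 + 1 = 5
dist(I3) = dist(I2) + 4 = 5 + 4 = 9
Critical path = max dist = 9

9


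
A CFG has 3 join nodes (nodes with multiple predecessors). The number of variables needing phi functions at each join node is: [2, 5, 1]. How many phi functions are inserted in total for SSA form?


Total phi functions = sum of phi functions at each join node
= 2 + 5 + 1 = 8

8


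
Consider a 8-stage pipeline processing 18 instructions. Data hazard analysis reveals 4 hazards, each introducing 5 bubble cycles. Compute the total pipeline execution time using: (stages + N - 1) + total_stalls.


Base cycles = 8 + 18 - 1 = 25
Total stalls = 4 * 5 = 20
Total = 25 + 20 = 45

45


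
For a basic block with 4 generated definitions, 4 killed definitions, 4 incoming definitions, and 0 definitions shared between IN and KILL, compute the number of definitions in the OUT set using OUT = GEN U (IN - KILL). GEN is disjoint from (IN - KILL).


IN - KILL: 4 - 0 = 4 surviving definitions
OUT = GEN + surviving = 4 + 4 = 8

8


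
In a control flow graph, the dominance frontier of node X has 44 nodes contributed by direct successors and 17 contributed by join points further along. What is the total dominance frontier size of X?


DF(X) = direct successor contributions + join point contributions
= 44 + 17 = 61

61


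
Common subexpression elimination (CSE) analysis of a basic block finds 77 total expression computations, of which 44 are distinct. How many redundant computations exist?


CSE count = total expressions - unique expressions
= 77 - 44 = 33

33


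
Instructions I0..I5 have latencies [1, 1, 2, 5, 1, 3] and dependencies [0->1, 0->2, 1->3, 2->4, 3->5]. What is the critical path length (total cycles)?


Compute longest path through dependency graph: dist(Ik) = max over predecessors of dist + latency(Ik).
dist(I0) = latency 1 = 1
dist(I1) = dist(I0) + 1 = 1 + 1 = 2
dist(I2) = dist(I0) + 2 = 1 + 2 = 3
dist(I3) = dist(I1) + 5 = 2 + 5 = 7
dist(I4) = dist(I2) + 1 = 3 + 1 = 4
dist(I5) = dist(I3) + 3 = 7 + 3 = 10
Critical path = max dist = 10

10


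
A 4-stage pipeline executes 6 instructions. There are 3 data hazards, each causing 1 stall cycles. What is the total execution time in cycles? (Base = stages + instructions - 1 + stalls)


Base cycles = 4 + 6 - 1 = 9
Total stalls = 3 * 1 = 3
Total = 9 + 3 = 12

12


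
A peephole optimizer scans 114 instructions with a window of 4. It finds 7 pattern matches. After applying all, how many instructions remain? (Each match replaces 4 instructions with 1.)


Each match removes 3 instructions.
Total removed = 7 * 3 = 21
Remaining = 114 - 21 = 93

93


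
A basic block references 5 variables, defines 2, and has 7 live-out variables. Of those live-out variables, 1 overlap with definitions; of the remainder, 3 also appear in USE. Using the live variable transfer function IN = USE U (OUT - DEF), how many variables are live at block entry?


OUT - DEF: 7 - 1 = 6
|IN| = |USE| + |OUT - DEF| - |USE ∩ (OUT - DEF)| = 5 + 6 - 3 = 8

8


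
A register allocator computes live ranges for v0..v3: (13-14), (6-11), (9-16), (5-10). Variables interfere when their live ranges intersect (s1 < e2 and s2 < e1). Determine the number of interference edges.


Check all pairs for overlapping intervals.
Two intervals (s1,e1) and (s2,e2) overlap if s1 < e2 and s2 < e1.
v0 (13-14) vs v1..v3: overlaps v2 -> 1
v1 (6-11) vs v2..v3: overlaps v2, v3 -> 2
v2 (9-16) vs v3: overlaps v3 -> 1
Total overlapping pairs = 1 + 2 + 1 = 4

4


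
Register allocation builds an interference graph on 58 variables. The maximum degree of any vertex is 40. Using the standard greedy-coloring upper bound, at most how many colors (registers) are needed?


Greedy coloring never needs more than (max_degree + 1) colors: when coloring a vertex, at most max_degree neighbors are already colored.
Upper bound = 40 + 1 = 41

41


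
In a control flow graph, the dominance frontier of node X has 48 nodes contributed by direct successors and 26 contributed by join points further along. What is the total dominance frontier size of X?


DF(X) = direct successor contributions + join point contributions
= 48 + 26 = 74

74


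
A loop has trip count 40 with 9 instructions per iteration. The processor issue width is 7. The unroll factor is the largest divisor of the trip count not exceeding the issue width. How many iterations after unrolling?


Largest divisor of 40 <= 7 is 5
New iterations = 40 / 5 = 8

8


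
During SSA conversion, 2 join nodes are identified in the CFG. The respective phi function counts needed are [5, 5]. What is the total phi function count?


Total phi functions = sum of phi functions at each join node
= 5 + 5 = 10

10


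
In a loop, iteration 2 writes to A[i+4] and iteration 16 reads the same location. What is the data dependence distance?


Distance = read iteration - write iteration
= 16 - 2 = 14

14


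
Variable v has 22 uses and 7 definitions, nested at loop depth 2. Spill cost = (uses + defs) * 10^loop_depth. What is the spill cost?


uses + defs = 22 + 7 = 29
10^2 = 100
Spill cost = 29 * 100 = 2900

2900


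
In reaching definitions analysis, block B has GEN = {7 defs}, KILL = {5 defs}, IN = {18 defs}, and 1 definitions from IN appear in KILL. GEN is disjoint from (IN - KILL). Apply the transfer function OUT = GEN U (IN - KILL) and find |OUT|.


IN - KILL: 18 - 1 = 17 surviving definitions
OUT = GEN + surviving = 7 + 17 = 24

24


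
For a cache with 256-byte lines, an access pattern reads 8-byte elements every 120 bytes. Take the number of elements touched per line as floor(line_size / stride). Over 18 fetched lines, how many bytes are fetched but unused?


Elements per line = floor(256 / 120) = 2
Bytes used per line = 2 * 8 = 16
Wasted per line = 256 - 16 = 240
Total wasted = 240 * 18 = 4320

4320


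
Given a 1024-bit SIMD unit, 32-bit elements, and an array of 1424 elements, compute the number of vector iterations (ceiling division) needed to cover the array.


Width = 1024 / 32 = 32 elements per vector op
Iterations = ceil(1424 / 32) = 45

45


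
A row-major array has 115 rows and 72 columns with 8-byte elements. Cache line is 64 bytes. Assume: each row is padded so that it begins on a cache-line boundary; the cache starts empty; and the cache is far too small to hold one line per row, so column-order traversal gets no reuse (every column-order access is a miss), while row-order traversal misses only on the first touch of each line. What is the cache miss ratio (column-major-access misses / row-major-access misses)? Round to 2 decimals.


Each row occupies 72 * 8 = 576 bytes and starts on a line boundary, so it spans ceil(576 / 64) = 9 cache lines.
Row-major traversal misses (one per line touched): 115 * ceil(72 * 8 / 64) = 1035
Column-major traversal misses (no reuse, every access misses): 115 * 72 = 8280
Ratio = 8280 / 1035 = 8.0

8.0


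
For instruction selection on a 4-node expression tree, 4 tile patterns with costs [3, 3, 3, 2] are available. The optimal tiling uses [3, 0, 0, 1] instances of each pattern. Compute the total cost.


Total cost = sum(count_i * cost_i)
= 3*3 + 0*3 + 0*3 + 1*2
= 11

11


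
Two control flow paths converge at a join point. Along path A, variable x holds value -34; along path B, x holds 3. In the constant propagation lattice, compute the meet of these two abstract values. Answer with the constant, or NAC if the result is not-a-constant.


Meet operation: if both paths give the same constant, result is that constant; if they differ, result is NAC (not-a-constant).
Path A: -34, Path B: 3 -> differ
Result: not-a-constant -> NAC

NAC


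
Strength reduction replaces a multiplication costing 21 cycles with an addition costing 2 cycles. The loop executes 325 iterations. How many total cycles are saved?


Per-iteration saving = 21 - 2 = 19
Total saved = 325 * 19 = 6175

6175


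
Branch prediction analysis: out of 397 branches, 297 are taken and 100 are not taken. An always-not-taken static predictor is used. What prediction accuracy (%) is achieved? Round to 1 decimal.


Predictor: always-not-taken
Correct predictions = 100
Accuracy = 100 / 397 * 100 = 25.2%

25.2


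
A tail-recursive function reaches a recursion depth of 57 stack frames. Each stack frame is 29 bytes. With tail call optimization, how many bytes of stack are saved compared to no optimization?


Without TCO: 57 * 29 = 1653 bytes
With TCO: reuse 1 frame = 29 bytes
Savings = 1653 - 29 = 1624

1624


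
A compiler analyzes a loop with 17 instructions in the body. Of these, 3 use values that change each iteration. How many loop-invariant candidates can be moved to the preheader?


Invariant candidates = total - loop-dependent
= 17 - 3 = 14

14


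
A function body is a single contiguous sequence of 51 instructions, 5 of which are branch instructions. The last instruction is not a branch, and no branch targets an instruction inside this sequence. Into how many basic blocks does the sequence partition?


With no in-sequence branch targets, the leaders are the first instruction plus the instruction after each branch.
Number of basic blocks = branches + 1
= 5 + 1 = 6

6


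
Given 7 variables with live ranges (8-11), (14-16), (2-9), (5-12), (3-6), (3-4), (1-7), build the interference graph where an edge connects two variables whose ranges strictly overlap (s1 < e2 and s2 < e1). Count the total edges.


Check all pairs for overlapping intervals.
Two intervals (s1,e1) and (s2,e2) overlap if s1 < e2 and s2 < e1.
v0 (8-11) vs v1..v6: overlaps v2, v3 -> 2
v1 (14-16) vs v2..v6: overlaps none -> 0
v2 (2-9) vs v3..v6: overlaps v3, v4, v5, v6 -> 4
v3 (5-12) vs v4..v6: overlaps v4, v6 -> 2
v4 (3-6) vs v5..v6: overlaps v5, v6 -> 2
v5 (3-4) vs v6: overlaps v6 -> 1
Total overlapping pairs = 2 + 0 + 4 + 2 + 2 + 1 = 11

11


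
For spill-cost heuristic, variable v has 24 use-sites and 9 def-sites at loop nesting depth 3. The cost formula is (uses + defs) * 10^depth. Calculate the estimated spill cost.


uses + defs = 24 + 9 = 33
10^3 = 1000
Spill cost = 33 * 1000 = 33000

33000


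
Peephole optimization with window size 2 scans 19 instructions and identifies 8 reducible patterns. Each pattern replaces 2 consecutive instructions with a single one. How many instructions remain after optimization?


Each match removes 1 instructions.
Total removed = 8 * 1 = 8
Remaining = 19 - 8 = 11

11


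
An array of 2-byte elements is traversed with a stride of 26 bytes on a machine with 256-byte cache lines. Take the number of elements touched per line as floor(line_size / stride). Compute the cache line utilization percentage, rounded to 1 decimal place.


Elements per cache line = floor(256 / 26) = 9
Bytes used = 9 * 2 = 18
Utilization = 18 / 256 * 100 = 7.0%

7.0


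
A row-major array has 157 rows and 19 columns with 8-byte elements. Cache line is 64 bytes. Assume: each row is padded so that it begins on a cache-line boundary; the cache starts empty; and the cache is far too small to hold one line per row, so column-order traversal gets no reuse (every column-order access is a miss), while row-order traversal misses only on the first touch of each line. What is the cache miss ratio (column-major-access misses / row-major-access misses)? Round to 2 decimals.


Each row occupies 19 * 8 = 152 bytes and starts on a line boundary, so it spans ceil(152 / 64) = 3 cache lines.
Row-major traversal misses (one per line touched): 157 * ceil(19 * 8 / 64) = 471
Column-major traversal misses (no reuse, every access misses): 157 * 19 = 2983
Ratio = 2983 / 471 = 6.33

6.33


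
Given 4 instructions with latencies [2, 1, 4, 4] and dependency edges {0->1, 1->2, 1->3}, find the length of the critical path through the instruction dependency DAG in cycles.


Compute longest path through dependency graph: dist(Ik) = max over predecessors of dist + latency(Ik).
dist(I0) = latency 2 = 2
dist(I1) = dist(I0) + 1 = 2 + 1 = 3
dist(I2) = dist(I1) + 4 = 3 + 4 = 7
dist(I3) = dist(I1) + 4 = 3 + 4 = 7
Critical path = max dist = 7

7


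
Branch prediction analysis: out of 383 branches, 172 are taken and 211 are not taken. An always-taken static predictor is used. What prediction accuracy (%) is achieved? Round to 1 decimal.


Predictor: always-taken
Correct predictions = 172
Accuracy = 172 / 383 * 100 = 44.9%

44.9


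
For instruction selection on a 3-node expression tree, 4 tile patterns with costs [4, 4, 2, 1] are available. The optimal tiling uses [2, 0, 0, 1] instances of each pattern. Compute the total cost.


Total cost = sum(count_i * cost_i)
= 2*4 + 0*4 + 0*2 + 1*1
= 9

9


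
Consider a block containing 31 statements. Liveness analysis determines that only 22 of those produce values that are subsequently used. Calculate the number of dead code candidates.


Dead code = total statements - live definitions
= 31 - 22 = 9

9


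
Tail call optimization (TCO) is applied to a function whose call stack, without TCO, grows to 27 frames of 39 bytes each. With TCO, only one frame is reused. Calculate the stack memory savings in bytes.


Without TCO: 27 * 39 = 1053 bytes
With TCO: reuse 1 frame = 39 bytes
Savings = 1053 - 39 = 1014

1014


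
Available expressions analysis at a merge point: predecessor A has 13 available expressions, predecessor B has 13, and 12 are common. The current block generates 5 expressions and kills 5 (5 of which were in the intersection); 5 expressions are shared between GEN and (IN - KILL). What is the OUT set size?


IN = intersection of predecessors = 12
IN - KILL = 12 - 5 = 7
|OUT| = |GEN| + |IN - KILL| - |GEN ∩ (IN - KILL)| = 5 + 7 - 5 = 7

7


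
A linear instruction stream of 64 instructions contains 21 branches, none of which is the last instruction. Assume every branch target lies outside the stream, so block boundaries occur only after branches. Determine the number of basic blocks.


With no in-sequence branch targets, the leaders are the first instruction plus the instruction after each branch.
Number of basic blocks = branches + 1
= 21 + 1 = 22

22


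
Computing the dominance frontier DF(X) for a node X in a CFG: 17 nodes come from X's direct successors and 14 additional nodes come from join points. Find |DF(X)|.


DF(X) = direct successor contributions + join point contributions
= 17 + 14 = 31

31


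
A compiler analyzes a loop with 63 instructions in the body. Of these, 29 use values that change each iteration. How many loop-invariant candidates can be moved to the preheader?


Invariant candidates = total - loop-dependent
= 63 - 29 = 34

34


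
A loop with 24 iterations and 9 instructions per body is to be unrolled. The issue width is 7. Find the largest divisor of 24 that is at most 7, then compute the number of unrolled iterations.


Largest divisor of 24 <= 7 is 6
New iterations = 24 / 6 = 4

4


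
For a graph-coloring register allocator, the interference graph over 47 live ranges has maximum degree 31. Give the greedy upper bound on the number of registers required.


Greedy coloring never needs more than (max_degree + 1) colors: when coloring a vertex, at most max_degree neighbors are already colored.
Upper bound = 31 + 1 = 32

32


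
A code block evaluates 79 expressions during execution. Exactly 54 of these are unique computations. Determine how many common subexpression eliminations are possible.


CSE count = total expressions - unique expressions
= 79 - 54 = 25

25


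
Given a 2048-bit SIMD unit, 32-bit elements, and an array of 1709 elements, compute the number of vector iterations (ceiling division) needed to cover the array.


Width = 2048 / 32 = 64 elements per vector op
Iterations = ceil(1709 / 64) = 27

27


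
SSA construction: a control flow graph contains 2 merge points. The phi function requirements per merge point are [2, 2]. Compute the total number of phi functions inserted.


Total phi functions = sum of phi functions at each join node
= 2 + 2 = 4

4


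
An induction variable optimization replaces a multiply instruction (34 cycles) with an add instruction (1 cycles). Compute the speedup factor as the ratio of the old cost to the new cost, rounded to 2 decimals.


Ratio = mult_cost / add_cost = 34 / 1 = 34.0

34.0


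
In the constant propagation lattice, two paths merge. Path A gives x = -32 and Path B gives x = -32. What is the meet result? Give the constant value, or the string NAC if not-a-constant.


Meet operation: if both paths give the same constant, result is that constant; if they differ, result is NAC (not-a-constant).
Path A: -32, Path B: -32 -> equal
Result: constant -> -32

-32


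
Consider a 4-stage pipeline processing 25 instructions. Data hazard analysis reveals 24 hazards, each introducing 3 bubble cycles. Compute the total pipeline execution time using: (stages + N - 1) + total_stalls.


Base cycles = 4 + 25 - 1 = 28
Total stalls = 24 * 3 = 72
Total = 28 + 72 = 100

100


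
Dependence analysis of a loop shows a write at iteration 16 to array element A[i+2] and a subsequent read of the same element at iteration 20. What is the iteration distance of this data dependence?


Distance = read iteration - write iteration
= 20 - 16 = 4

4
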